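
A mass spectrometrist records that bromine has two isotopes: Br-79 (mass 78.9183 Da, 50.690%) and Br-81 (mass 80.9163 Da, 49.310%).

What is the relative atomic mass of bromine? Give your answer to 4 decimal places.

79.9035 Da

The abundance-weighted mean is 0.50690 × 78.9183 + 0.49310 × 80.9163
= 40.00369 + 39.89983 = 79.90352 Da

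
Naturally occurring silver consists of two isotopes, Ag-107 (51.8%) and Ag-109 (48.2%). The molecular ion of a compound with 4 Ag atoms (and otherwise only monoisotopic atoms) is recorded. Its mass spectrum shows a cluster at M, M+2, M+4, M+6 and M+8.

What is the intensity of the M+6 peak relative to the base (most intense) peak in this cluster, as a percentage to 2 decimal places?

(0.518 + 0.482)^4 gives M 0.0720, M+2 0.2680, M+4 0.3740, M+6 0.2320, M+8 0.0540; the largest is M+4.
P(M+4) = C(4,2) × 0.518^2 × 0.482^2 = 6 × 0.268324 × 0.232324 = 0.374029 (base)
P(M+6) = C(4,3) × 0.518^1 × 0.482^3 = 4 × 0.5180 × 0.11198017 = 0.232023
Relative intensity = 0.232023 / 0.374029 × 100 = 62.03

62.03%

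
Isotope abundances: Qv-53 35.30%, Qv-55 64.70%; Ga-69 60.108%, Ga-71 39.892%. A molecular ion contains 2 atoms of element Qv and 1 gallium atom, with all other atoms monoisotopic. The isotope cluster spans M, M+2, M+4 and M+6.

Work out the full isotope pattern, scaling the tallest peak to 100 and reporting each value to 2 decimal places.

Element Qv pattern (n=2): 0.124609 : 0.456782 : 0.418609
Gallium pattern (n=1): 0.60108 : 0.39892
Convolve the two distributions (both contribute in 2-u steps):
  M: 0.124609×0.60108 = 0.074900
  M+2: 0.124609×0.39892 + 0.456782×0.60108 = 0.324272
  M+4: 0.456782×0.39892 + 0.418609×0.60108 = 0.433837
  M+6: 0.418609×0.39892 = 0.166992
Scale to base peak (0.433837) = 100: 17.26 : 74.75 : 100.00 : 38.49

17.26 : 74.75 : 100.00 : 38.49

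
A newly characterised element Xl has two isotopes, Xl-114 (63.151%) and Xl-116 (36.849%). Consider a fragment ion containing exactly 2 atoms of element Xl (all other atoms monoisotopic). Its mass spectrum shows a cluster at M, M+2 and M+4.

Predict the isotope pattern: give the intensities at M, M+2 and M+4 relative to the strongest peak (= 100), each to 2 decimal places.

Each Xl atom is independently Xl-114 (p = 0.63151) or Xl-116 (q = 0.36849); the cluster is the binomial expansion (p + q)^2.
P(M) = 0.63151^2 = 0.398805
P(M+2) = 2 × 0.63151^1 × 0.36849^1 = 0.465410
P(M+4) = 0.36849^2 = 0.135785
The M+2 peak is largest (0.465410); scaling to 100 gives 85.69 : 100.00 : 29.18.

85.69 : 100.00 : 29.18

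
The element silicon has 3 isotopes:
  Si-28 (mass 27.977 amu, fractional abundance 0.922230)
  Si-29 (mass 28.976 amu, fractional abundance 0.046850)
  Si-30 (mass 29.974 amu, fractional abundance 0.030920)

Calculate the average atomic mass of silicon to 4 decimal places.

Weight each isotope mass by its fractional abundance: 0.922230 × 27.977 + 0.046850 × 28.976 + 0.030920 × 29.974
= 25.80123 + 1.35753 + 0.92680 = 28.08556 amu

28.0856 amu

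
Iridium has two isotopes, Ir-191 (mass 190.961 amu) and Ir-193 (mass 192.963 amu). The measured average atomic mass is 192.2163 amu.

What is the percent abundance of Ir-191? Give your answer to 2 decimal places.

37.30%

With x = fraction of Ir-191 (so Ir-193 is 1 − x):
190.961·x + 192.963·(1 − x) = 192.2163
(190.961 − 192.963)·x = 192.2163 − 192.963
x = -0.7467 / -2.002 = 0.37298 → 37.30% Ir-191, 62.70% Ir-193.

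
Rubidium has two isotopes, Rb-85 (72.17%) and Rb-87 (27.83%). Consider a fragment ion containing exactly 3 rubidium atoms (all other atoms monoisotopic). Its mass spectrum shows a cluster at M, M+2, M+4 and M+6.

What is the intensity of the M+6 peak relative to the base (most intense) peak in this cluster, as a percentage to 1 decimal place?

(0.7217 + 0.2783)^3 gives M 0.3759, M+2 0.4349, M+4 0.1677, M+6 0.0216; the largest is M+2.
P(M+2) = C(3,1) × 0.7217^2 × 0.2783^1 = 3 × 0.52085089 × 0.2783 = 0.434858 (base)
P(M+6) = C(3,3) × 0.7217^0 × 0.2783^3 = 1 × 1.0000 × 0.02155458 = 0.021555
Relative intensity = 0.021555 / 0.434858 × 100 = 5.0

5.0%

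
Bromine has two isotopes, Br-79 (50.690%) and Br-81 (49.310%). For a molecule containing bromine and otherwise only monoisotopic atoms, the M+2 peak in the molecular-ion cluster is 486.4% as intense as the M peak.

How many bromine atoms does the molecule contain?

The M+2/M ratio from n Br atoms is n · q/p = n · 0.49310/0.50690.
n = 4.864 × 0.50690/0.49310 = 5.00 ≈ 5

5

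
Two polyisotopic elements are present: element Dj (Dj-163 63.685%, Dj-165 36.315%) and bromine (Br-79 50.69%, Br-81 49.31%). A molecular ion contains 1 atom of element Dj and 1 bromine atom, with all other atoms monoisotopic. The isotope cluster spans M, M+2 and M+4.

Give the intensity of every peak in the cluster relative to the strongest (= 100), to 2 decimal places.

Element Dj pattern (n=1): 0.63685 : 0.36315
Bromine pattern (n=1): 0.5069 : 0.4931
Convolve the two distributions (both contribute in 2-u steps):
  M: 0.63685×0.5069 = 0.322819
  M+2: 0.63685×0.4931 + 0.36315×0.5069 = 0.498111
  M+4: 0.36315×0.4931 = 0.179069
Scale to base peak (0.498111) = 100: 64.81 : 100.00 : 35.95

64.81 : 100.00 : 35.95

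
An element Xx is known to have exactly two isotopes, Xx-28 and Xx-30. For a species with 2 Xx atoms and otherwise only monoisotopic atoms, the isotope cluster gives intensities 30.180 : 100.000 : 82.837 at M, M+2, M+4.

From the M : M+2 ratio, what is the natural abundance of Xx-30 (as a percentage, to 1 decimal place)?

If p is the fraction of Xx that is Xx-28, then I(M+2)/I(M) = [C(2,1)·p^1·(1−p)] / p^2 = 2·(1−p)/p = 100.000/30.180 = 3.3135
(1−p)/p = 3.3135/2 = 1.6567  ⇒  p = 1/(1 + 1.6567) = 0.3764
Xx-28: 37.6%, Xx-30: 62.4%.

62.4%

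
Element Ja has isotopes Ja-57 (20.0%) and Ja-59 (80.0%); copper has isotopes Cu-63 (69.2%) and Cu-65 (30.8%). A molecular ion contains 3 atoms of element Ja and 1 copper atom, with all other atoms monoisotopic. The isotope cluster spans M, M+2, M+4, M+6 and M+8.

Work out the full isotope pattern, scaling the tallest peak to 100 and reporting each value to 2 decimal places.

1.17 : 14.58 : 62.49 : 100.00 : 33.37

Element Ja pattern (n=3): 0.0080 : 0.0960 : 0.3840 : 0.5120
Copper pattern (n=1): 0.6920 : 0.3080
Convolve the two distributions (both contribute in 2-u steps):
  M: 0.0080×0.6920 = 0.005536
  M+2: 0.0080×0.3080 + 0.0960×0.6920 = 0.068896
  M+4: 0.0960×0.3080 + 0.3840×0.6920 = 0.295296
  M+6: 0.3840×0.3080 + 0.5120×0.6920 = 0.472576
  M+8: 0.5120×0.3080 = 0.157696
Scale to base peak (0.472576) = 100: 1.17 : 14.58 : 62.49 : 100.00 : 33.37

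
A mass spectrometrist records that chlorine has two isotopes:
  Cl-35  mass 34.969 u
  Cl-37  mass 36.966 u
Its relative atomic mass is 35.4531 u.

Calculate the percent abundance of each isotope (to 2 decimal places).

Cl-35: 75.76%, Cl-37: 24.24%

Let x be the fractional abundance of Cl-35; then Cl-37 has abundance 1 − x.
34.969·x + 36.966·(1 − x) = 35.4531
(34.969 − 36.966)·x = 35.4531 − 36.966
x = -1.5129 / -1.997 = 0.75759 → 75.76% Cl-35, 24.24% Cl-37.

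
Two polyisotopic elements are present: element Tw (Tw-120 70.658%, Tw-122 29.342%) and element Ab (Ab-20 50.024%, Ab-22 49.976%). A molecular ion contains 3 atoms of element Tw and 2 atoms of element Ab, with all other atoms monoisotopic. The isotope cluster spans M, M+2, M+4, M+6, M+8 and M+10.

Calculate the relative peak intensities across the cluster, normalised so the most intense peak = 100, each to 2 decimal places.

24.97 : 81.00 : 100.00 : 58.65 : 16.47 : 1.78

Element Tw pattern (n=3): 0.35276381 : 0.43947447 : 0.18249964 : 0.02526208
Element Ab pattern (n=2): 0.25024006 : 0.49999988 : 0.24976006
Convolve the two distributions (both contribute in 2-u steps):
  M: 0.35276381×0.25024006 = 0.088276
  M+2: 0.35276381×0.49999988 + 0.43947447×0.25024006 = 0.286356
  M+4: 0.35276381×0.24976006 + 0.43947447×0.49999988 + 0.18249964×0.25024006 = 0.353512
  M+6: 0.43947447×0.24976006 + 0.18249964×0.49999988 + 0.02526208×0.25024006 = 0.207335
  M+8: 0.18249964×0.24976006 + 0.02526208×0.49999988 = 0.058212
  M+10: 0.02526208×0.24976006 = 0.006309
Scale to base peak (0.353512) = 100: 24.97 : 81.00 : 100.00 : 58.65 : 16.47 : 1.78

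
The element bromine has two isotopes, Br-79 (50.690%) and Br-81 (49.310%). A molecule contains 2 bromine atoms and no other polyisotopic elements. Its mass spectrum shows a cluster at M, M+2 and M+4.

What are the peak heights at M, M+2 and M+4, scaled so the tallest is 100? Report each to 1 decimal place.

Expanding (0.50690 + 0.49310)^2:
P(M) = 0.50690^2 = 0.256948
P(M+2) = 2 × 0.50690^1 × 0.49310^1 = 0.499905
P(M+4) = 0.49310^2 = 0.243148
The M+2 peak is largest (0.499905); scaling to 100 gives 51.4 : 100.0 : 48.6.

51.4 : 100.0 : 48.6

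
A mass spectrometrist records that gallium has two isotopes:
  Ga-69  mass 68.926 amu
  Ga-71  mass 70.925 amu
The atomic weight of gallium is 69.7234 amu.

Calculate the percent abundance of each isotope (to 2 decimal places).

Let x be the fractional abundance of Ga-69; then Ga-71 has abundance 1 − x.
68.926·x + 70.925·(1 − x) = 69.7234
(68.926 − 70.925)·x = 69.7234 − 70.925
x = -1.2016 / -1.999 = 0.60110 → 60.11% Ga-69, 39.89% Ga-71.

Ga-69: 60.11%, Ga-71: 39.89%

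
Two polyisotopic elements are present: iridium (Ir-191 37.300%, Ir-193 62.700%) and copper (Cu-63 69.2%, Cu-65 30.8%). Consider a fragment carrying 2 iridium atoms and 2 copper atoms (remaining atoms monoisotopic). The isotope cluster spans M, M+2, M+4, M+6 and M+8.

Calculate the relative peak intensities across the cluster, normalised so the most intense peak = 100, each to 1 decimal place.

16.6 : 70.7 : 100.0 : 52.9 : 9.3

Iridium pattern (n=2): 0.139129 : 0.467742 : 0.393129
Copper pattern (n=2): 0.478864 : 0.426272 : 0.094864
Convolve the two distributions (both contribute in 2-u steps):
  M: 0.139129×0.478864 = 0.066624
  M+2: 0.139129×0.426272 + 0.467742×0.478864 = 0.283292
  M+4: 0.139129×0.094864 + 0.467742×0.426272 + 0.393129×0.478864 = 0.400839
  M+6: 0.467742×0.094864 + 0.393129×0.426272 = 0.211952
  M+8: 0.393129×0.094864 = 0.037294
Scale to base peak (0.400839) = 100: 16.6 : 70.7 : 100.0 : 52.9 : 9.3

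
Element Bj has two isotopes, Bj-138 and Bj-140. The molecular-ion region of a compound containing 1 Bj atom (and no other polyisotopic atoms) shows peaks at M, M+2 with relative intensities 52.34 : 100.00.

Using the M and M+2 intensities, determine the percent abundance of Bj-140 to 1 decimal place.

Write p for the Bj-138 fraction. I(M+2)/I(M) = [C(1,1)·p^0·(1−p)] / p^1 = 1·(1−p)/p = 100.00/52.34 = 1.9106
(1−p)/p = 1.9106/1 = 1.9106  ⇒  p = 1/(1 + 1.9106) = 0.3436
Bj-138: 34.4%, Bj-140: 65.6%.

65.6%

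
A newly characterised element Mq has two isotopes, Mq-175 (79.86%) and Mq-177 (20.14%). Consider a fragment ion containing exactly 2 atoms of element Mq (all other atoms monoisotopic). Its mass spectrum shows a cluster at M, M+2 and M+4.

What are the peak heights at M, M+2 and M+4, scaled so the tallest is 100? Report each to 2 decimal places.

100.00 : 50.44 : 6.36

Expanding (0.7986 + 0.2014)^2:
P(M) = 0.7986^2 = 0.637762
P(M+2) = 2 × 0.7986^1 × 0.2014^1 = 0.321676
P(M+4) = 0.2014^2 = 0.040562
The M peak is largest (0.637762); scaling to 100 gives 100.00 : 50.44 : 6.36.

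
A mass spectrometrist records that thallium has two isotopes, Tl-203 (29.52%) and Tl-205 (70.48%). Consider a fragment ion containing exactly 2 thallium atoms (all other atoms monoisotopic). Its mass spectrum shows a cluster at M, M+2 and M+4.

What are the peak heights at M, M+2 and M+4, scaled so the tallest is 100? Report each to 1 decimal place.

Each Tl atom is independently Tl-203 (p = 0.2952) or Tl-205 (q = 0.7048); the cluster is the binomial expansion (p + q)^2.
P(M) = 0.2952^2 = 0.087143
P(M+2) = 2 × 0.2952^1 × 0.7048^1 = 0.416114
P(M+4) = 0.7048^2 = 0.496743
The M+4 peak is largest (0.496743); scaling to 100 gives 17.5 : 83.8 : 100.0.

17.5 : 83.8 : 100.0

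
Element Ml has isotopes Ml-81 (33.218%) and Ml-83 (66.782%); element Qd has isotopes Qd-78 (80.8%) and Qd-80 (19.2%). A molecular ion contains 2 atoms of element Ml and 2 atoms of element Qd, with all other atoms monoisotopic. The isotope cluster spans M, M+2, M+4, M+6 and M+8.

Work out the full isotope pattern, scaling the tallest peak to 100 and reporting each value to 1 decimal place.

16.6 : 74.8 : 100.0 : 35.7 : 3.8

Element Ml pattern (n=2): 0.11034355 : 0.4436729 : 0.44598355
Element Qd pattern (n=2): 0.652864 : 0.310272 : 0.036864
Convolve the two distributions (both contribute in 2-u steps):
  M: 0.11034355×0.652864 = 0.072039
  M+2: 0.11034355×0.310272 + 0.4436729×0.652864 = 0.323895
  M+4: 0.11034355×0.036864 + 0.4436729×0.310272 + 0.44598355×0.652864 = 0.432894
  M+6: 0.4436729×0.036864 + 0.44598355×0.310272 = 0.154732
  M+8: 0.44598355×0.036864 = 0.016441
Scale to base peak (0.432894) = 100: 16.6 : 74.8 : 100.0 : 35.7 : 3.8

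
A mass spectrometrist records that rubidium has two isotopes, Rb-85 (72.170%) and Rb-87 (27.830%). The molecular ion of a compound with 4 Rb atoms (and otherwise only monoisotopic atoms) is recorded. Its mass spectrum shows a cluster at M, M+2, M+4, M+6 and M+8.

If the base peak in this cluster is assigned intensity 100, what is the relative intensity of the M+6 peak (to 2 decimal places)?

Term probabilities: M 0.2713, M+2 0.4184, M+4 0.2420, M+6 0.0622, M+8 0.0060. Base peak = M+2.
P(M+2) = C(4,1) × 0.72170^3 × 0.27830^1 = 4 × 0.37589809 × 0.2783 = 0.418450 (base)
P(M+6) = C(4,3) × 0.72170^1 × 0.27830^3 = 4 × 0.7217 × 0.02155458 = 0.062224
Relative intensity = 0.062224 / 0.418450 × 100 = 14.87

14.87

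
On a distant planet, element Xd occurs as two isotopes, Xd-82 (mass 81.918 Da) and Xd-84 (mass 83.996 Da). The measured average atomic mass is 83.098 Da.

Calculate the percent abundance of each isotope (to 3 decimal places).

With x = fraction of Xd-82 (so Xd-84 is 1 − x):
81.918·x + 83.996·(1 − x) = 83.098
(81.918 − 83.996)·x = 83.098 − 83.996
x = -0.898 / -2.078 = 0.43215 → 43.215% Xd-82, 56.785% Xd-84.

Xd-82: 43.215%, Xd-84: 56.785%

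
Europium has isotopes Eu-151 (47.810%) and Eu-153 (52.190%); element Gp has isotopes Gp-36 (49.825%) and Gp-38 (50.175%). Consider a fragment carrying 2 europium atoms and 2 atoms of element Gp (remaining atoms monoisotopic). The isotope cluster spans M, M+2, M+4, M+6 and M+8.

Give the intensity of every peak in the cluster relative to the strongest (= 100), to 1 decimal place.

Europium pattern (n=2): 0.22857961 : 0.49904078 : 0.27237961
Element Gp pattern (n=2): 0.24825306 : 0.49999387 : 0.25175306
Convolve the two distributions (both contribute in 2-u steps):
  M: 0.22857961×0.24825306 = 0.056746
  M+2: 0.22857961×0.49999387 + 0.49904078×0.24825306 = 0.238177
  M+4: 0.22857961×0.25175306 + 0.49904078×0.49999387 + 0.27237961×0.24825306 = 0.374682
  M+6: 0.49904078×0.25175306 + 0.27237961×0.49999387 = 0.261823
  M+8: 0.27237961×0.25175306 = 0.068572
Scale to base peak (0.374682) = 100: 15.1 : 63.6 : 100.0 : 69.9 : 18.3

15.1 : 63.6 : 100.0 : 69.9 : 18.3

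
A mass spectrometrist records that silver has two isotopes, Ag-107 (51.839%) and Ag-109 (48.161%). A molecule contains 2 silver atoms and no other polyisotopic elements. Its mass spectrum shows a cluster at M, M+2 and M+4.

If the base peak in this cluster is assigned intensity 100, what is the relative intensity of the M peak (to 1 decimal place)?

53.8

(0.51839 + 0.48161)^2 gives M 0.2687, M+2 0.4993, M+4 0.2319; the largest is M+2.
P(M+2) = C(2,1) × 0.51839^1 × 0.48161^1 = 2 × 0.51839 × 0.48161 = 0.499324 (base)
P(M) = C(2,0) × 0.51839^2 × 0.48161^0 = 1 × 0.26872819 × 1.0000 = 0.268728
Relative intensity = 0.268728 / 0.499324 × 100 = 53.8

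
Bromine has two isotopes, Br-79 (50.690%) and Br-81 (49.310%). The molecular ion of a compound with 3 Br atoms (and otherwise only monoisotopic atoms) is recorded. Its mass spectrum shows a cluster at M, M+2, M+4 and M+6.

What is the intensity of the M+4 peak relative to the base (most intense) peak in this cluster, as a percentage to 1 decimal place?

Term probabilities: M 0.1302, M+2 0.3801, M+4 0.3698, M+6 0.1199. Base peak = M+2.
P(M+2) = C(3,1) × 0.50690^2 × 0.49310^1 = 3 × 0.25694761 × 0.4931 = 0.380103 (base)
P(M+4) = C(3,2) × 0.50690^1 × 0.49310^2 = 3 × 0.5069 × 0.24314761 = 0.369755
Relative intensity = 0.369755 / 0.380103 × 100 = 97.3

97.3%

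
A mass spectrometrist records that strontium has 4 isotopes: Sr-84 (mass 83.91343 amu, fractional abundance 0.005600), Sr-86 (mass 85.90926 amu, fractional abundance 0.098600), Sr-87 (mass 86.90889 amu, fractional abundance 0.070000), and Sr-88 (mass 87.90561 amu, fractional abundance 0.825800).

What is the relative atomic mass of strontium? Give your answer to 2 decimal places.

87.62 amu

Ar = Σ fᵢ·mᵢ = 0.005600 × 83.91343 + 0.098600 × 85.90926 + 0.070000 × 86.90889 + 0.825800 × 87.90561
= 0.469915 + 8.470653 + 6.083622 + 72.592453 = 87.616643 amu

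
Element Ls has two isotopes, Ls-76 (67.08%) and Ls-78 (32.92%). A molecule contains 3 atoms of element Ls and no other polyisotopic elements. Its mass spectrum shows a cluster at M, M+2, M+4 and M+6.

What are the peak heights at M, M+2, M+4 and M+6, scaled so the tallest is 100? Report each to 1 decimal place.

The 3 Ls atoms are independent, so intensities follow the terms of (0.6708 + 0.3292)^3.
P(M) = 0.6708^3 = 0.301842
P(M+2) = 3 × 0.6708^2 × 0.3292^1 = 0.444393
P(M+4) = 3 × 0.6708^1 × 0.3292^2 = 0.218089
P(M+6) = 0.3292^3 = 0.035676
The M+2 peak is largest (0.444393); scaling to 100 gives 67.9 : 100.0 : 49.1 : 8.0.

67.9 : 100.0 : 49.1 : 8.0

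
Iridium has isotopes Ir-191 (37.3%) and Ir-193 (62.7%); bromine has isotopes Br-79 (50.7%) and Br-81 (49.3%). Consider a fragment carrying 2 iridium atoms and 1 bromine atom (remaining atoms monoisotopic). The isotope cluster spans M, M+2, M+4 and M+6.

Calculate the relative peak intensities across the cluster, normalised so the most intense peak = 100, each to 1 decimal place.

16.4 : 71.1 : 100.0 : 45.1

Iridium pattern (n=2): 0.139129 : 0.467742 : 0.393129
Bromine pattern (n=1): 0.5070 : 0.4930
Convolve the two distributions (both contribute in 2-u steps):
  M: 0.139129×0.5070 = 0.070538
  M+2: 0.139129×0.4930 + 0.467742×0.5070 = 0.305736
  M+4: 0.467742×0.4930 + 0.393129×0.5070 = 0.429913
  M+6: 0.393129×0.4930 = 0.193813
Scale to base peak (0.429913) = 100: 16.4 : 71.1 : 100.0 : 45.1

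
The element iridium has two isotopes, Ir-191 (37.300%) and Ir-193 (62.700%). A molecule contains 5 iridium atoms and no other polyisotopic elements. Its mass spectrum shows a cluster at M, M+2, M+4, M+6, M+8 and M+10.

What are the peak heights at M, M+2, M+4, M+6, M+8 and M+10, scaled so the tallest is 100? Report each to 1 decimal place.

2.1 : 17.7 : 59.5 : 100.0 : 84.0 : 28.3

Each Ir atom is independently Ir-191 (p = 0.37300) or Ir-193 (q = 0.62700); the cluster is the binomial expansion (p + q)^5.
P(M) = 0.37300^5 = 0.007220
P(M+2) = 5 × 0.37300^4 × 0.62700^1 = 0.060684
P(M+4) = 10 × 0.37300^3 × 0.62700^2 = 0.204015
P(M+6) = 10 × 0.37300^2 × 0.62700^3 = 0.342942
P(M+8) = 5 × 0.37300^1 × 0.62700^4 = 0.288237
P(M+10) = 0.62700^5 = 0.096903
The M+6 peak is largest (0.342942); scaling to 100 gives 2.1 : 17.7 : 59.5 : 100.0 : 84.0 : 28.3.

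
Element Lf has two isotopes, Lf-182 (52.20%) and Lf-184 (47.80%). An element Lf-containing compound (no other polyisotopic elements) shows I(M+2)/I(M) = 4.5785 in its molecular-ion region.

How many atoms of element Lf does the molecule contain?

The M+2/M ratio from n Lf atoms is n · q/p = n · 0.4780/0.5220.
n = 4.5785 × 0.5220/0.4780 = 5.00 ≈ 5

5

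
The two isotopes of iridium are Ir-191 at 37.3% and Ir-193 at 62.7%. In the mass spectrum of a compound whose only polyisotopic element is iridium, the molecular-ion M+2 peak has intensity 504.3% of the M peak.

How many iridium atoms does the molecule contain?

3

For n independent Ir atoms, I(M+2)/I(M) = n · (abundance Ir-193) / (abundance Ir-191) = n · 0.627/0.373.
n = 5.043 × 0.373/0.627 = 3.00 ≈ 3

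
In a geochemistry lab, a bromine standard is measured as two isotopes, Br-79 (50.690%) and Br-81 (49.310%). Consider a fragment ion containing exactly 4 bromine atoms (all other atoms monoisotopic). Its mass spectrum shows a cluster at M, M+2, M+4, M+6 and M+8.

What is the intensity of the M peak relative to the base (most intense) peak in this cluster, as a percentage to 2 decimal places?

17.61%

Binomial terms of (0.50690 + 0.49310)^4: M 0.0660, M+2 0.2569, M+4 0.3749, M+6 0.2431, M+8 0.0591 → M+4 is the base peak.
P(M+4) = C(4,2) × 0.50690^2 × 0.49310^2 = 6 × 0.25694761 × 0.24314761 = 0.374857 (base)
P(M) = C(4,0) × 0.50690^4 × 0.49310^0 = 1 × 0.06602207 × 1.0000 = 0.066022
Relative intensity = 0.066022 / 0.374857 × 100 = 17.61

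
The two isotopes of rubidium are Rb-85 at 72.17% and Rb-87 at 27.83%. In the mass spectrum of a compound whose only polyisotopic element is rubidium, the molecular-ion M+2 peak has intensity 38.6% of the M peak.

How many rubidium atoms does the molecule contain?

For n independent Rb atoms, I(M+2)/I(M) = n · (abundance Rb-87) / (abundance Rb-85) = n · 0.2783/0.7217.
n = 0.386 × 0.7217/0.2783 = 1.00 ≈ 1

1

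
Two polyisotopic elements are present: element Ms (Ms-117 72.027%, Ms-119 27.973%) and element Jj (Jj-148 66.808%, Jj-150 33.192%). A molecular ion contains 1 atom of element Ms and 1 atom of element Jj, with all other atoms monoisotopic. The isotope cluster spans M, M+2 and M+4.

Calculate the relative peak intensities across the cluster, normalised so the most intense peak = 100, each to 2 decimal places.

100.00 : 88.52 : 19.30

Element Ms pattern (n=1): 0.72027 : 0.27973
Element Jj pattern (n=1): 0.66808 : 0.33192
Convolve the two distributions (both contribute in 2-u steps):
  M: 0.72027×0.66808 = 0.481198
  M+2: 0.72027×0.33192 + 0.27973×0.66808 = 0.425954
  M+4: 0.27973×0.33192 = 0.092848
Scale to base peak (0.481198) = 100: 100.00 : 88.52 : 19.30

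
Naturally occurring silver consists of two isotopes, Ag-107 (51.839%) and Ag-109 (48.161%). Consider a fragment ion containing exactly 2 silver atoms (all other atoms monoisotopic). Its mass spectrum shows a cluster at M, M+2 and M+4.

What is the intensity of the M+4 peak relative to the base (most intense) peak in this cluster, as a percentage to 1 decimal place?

46.5%

Term probabilities: M 0.2687, M+2 0.4993, M+4 0.2319. Base peak = M+2.
P(M+2) = C(2,1) × 0.51839^1 × 0.48161^1 = 2 × 0.51839 × 0.48161 = 0.499324 (base)
P(M+4) = C(2,2) × 0.51839^0 × 0.48161^2 = 1 × 1.0000 × 0.23194819 = 0.231948
Relative intensity = 0.231948 / 0.499324 × 100 = 46.5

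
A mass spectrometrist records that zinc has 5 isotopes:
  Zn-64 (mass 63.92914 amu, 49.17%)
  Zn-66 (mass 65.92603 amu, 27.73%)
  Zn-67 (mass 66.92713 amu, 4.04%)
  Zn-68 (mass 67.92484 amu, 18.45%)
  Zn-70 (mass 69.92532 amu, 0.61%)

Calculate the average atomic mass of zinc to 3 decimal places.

Weight each isotope mass by its fractional abundance: 0.4917 × 63.92914 + 0.2773 × 65.92603 + 0.0404 × 66.92713 + 0.1845 × 67.92484 + 0.0061 × 69.92532
= 31.433958 + 18.281288 + 2.703856 + 12.532133 + 0.426544 = 65.377779 amu

65.378 amu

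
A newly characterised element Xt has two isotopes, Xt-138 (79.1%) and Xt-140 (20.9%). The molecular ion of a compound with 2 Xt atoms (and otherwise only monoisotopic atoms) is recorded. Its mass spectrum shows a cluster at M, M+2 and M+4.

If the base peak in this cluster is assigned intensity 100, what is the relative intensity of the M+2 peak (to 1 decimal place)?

52.8

Term probabilities: M 0.6257, M+2 0.3306, M+4 0.0437. Base peak = M.
P(M) = C(2,0) × 0.791^2 × 0.209^0 = 1 × 0.625681 × 1.0000 = 0.625681 (base)
P(M+2) = C(2,1) × 0.791^1 × 0.209^1 = 2 × 0.7910 × 0.2090 = 0.330638
Relative intensity = 0.330638 / 0.625681 × 100 = 52.8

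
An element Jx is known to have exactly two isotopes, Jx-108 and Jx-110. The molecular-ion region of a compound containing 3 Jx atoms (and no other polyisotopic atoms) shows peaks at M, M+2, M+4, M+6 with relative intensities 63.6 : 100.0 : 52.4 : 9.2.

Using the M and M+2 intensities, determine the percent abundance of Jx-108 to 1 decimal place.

65.6%

If p is the fraction of Jx that is Jx-108, then I(M+2)/I(M) = [C(3,1)·p^2·(1−p)] / p^3 = 3·(1−p)/p = 100.0/63.6 = 1.5723
(1−p)/p = 1.5723/3 = 0.5241  ⇒  p = 1/(1 + 0.5241) = 0.6561
Jx-108: 65.6%, Jx-110: 34.4%.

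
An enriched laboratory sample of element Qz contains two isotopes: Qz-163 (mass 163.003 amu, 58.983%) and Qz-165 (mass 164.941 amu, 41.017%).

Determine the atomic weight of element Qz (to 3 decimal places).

Weight each isotope mass by its fractional abundance: 0.58983 × 163.003 + 0.41017 × 164.941
= 96.1441 + 67.6538 = 163.7979 amu

163.798 amu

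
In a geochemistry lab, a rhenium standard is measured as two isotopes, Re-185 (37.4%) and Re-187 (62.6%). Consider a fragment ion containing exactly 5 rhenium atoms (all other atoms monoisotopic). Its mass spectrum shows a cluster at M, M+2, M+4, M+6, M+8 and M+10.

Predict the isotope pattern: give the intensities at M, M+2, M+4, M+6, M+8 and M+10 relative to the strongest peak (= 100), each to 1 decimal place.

Each Re atom is independently Re-185 (p = 0.374) or Re-187 (q = 0.626); the cluster is the binomial expansion (p + q)^5.
P(M) = 0.374^5 = 0.007317
P(M+2) = 5 × 0.374^4 × 0.626^1 = 0.061239
P(M+4) = 10 × 0.374^3 × 0.626^2 = 0.205005
P(M+6) = 10 × 0.374^2 × 0.626^3 = 0.343136
P(M+8) = 5 × 0.374^1 × 0.626^4 = 0.287170
P(M+10) = 0.626^5 = 0.096133
The M+6 peak is largest (0.343136); scaling to 100 gives 2.1 : 17.8 : 59.7 : 100.0 : 83.7 : 28.0.

2.1 : 17.8 : 59.7 : 100.0 : 83.7 : 28.0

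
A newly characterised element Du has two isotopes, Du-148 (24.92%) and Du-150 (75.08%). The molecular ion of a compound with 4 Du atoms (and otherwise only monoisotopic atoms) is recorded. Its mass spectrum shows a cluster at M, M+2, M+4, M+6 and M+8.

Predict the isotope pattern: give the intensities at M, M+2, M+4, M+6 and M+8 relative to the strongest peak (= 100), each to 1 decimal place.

Expanding (0.2492 + 0.7508)^4:
P(M) = 0.2492^4 = 0.003856
P(M+2) = 4 × 0.2492^3 × 0.7508^1 = 0.046476
P(M+4) = 6 × 0.2492^2 × 0.7508^2 = 0.210037
P(M+6) = 4 × 0.2492^1 × 0.7508^3 = 0.421872
P(M+8) = 0.7508^4 = 0.317758
The M+6 peak is largest (0.421872); scaling to 100 gives 0.9 : 11.0 : 49.8 : 100.0 : 75.3.

0.9 : 11.0 : 49.8 : 100.0 : 75.3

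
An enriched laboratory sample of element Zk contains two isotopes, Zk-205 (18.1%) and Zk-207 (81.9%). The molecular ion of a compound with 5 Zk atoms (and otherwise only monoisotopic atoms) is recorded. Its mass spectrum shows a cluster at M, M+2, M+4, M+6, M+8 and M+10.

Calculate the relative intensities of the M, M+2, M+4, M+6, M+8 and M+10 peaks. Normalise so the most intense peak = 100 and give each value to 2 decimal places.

0.05 : 1.08 : 9.77 : 44.20 : 100.00 : 90.50

Each Zk atom is independently Zk-205 (p = 0.181) or Zk-207 (q = 0.819); the cluster is the binomial expansion (p + q)^5.
P(M) = 0.181^5 = 0.000194
P(M+2) = 5 × 0.181^4 × 0.819^1 = 0.004395
P(M+4) = 10 × 0.181^3 × 0.819^2 = 0.039774
P(M+6) = 10 × 0.181^2 × 0.819^3 = 0.179974
P(M+8) = 5 × 0.181^1 × 0.819^4 = 0.407178
P(M+10) = 0.819^5 = 0.368485
The M+8 peak is largest (0.407178); scaling to 100 gives 0.05 : 1.08 : 9.77 : 44.20 : 100.00 : 90.50.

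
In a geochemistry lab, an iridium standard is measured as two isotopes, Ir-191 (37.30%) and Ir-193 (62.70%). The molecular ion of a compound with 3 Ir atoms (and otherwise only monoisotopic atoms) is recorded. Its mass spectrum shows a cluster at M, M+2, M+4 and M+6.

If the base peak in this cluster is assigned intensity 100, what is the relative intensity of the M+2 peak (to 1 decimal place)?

59.5

(0.3730 + 0.6270)^3 gives M 0.0519, M+2 0.2617, M+4 0.4399, M+6 0.2465; the largest is M+4.
P(M+4) = C(3,2) × 0.3730^1 × 0.6270^2 = 3 × 0.3730 × 0.393129 = 0.439911 (base)
P(M+2) = C(3,1) × 0.3730^2 × 0.6270^1 = 3 × 0.139129 × 0.6270 = 0.261702
Relative intensity = 0.261702 / 0.439911 × 100 = 59.5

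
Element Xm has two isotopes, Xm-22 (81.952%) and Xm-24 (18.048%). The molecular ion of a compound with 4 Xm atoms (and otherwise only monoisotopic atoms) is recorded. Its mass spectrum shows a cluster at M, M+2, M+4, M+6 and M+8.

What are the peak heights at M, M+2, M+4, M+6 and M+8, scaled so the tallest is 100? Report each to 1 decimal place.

The 4 Xm atoms are independent, so intensities follow the terms of (0.81952 + 0.18048)^4.
P(M) = 0.81952^4 = 0.451064
P(M+2) = 4 × 0.81952^3 × 0.18048^1 = 0.397345
P(M+4) = 6 × 0.81952^2 × 0.18048^2 = 0.131259
P(M+6) = 4 × 0.81952^1 × 0.18048^3 = 0.019271
P(M+8) = 0.18048^4 = 0.001061
The M peak is largest (0.451064); scaling to 100 gives 100.0 : 88.1 : 29.1 : 4.3 : 0.2.

100.0 : 88.1 : 29.1 : 4.3 : 0.2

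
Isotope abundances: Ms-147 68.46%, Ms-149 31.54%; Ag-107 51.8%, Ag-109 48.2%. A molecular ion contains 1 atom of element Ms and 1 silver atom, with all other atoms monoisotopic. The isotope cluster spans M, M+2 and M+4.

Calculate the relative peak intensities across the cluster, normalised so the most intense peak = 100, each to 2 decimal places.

Element Ms pattern (n=1): 0.6846 : 0.3154
Silver pattern (n=1): 0.5180 : 0.4820
Convolve the two distributions (both contribute in 2-u steps):
  M: 0.6846×0.5180 = 0.354623
  M+2: 0.6846×0.4820 + 0.3154×0.5180 = 0.493354
  M+4: 0.3154×0.4820 = 0.152023
Scale to base peak (0.493354) = 100: 71.88 : 100.00 : 30.81

71.88 : 100.00 : 30.81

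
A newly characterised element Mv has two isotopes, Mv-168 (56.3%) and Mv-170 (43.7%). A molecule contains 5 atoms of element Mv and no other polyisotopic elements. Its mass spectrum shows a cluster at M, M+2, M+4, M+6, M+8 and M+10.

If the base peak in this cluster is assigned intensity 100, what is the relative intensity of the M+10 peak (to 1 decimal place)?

4.7

Term probabilities: M 0.0566, M+2 0.2195, M+4 0.3408, M+6 0.2645, M+8 0.1027, M+10 0.0159. Base peak = M+4.
P(M+4) = C(5,2) × 0.563^3 × 0.437^2 = 10 × 0.17845355 × 0.190969 = 0.340791 (base)
P(M+10) = C(5,5) × 0.563^0 × 0.437^5 = 1 × 1.0000 × 0.01593702 = 0.015937
Relative intensity = 0.015937 / 0.340791 × 100 = 4.7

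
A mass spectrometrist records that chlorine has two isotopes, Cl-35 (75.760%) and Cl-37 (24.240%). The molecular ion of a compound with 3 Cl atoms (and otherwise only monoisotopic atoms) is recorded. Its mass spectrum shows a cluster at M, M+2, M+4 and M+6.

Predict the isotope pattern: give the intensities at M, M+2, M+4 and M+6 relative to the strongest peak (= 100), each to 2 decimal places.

Each Cl atom is independently Cl-35 (p = 0.75760) or Cl-37 (q = 0.24240); the cluster is the binomial expansion (p + q)^3.
P(M) = 0.75760^3 = 0.434830
P(M+2) = 3 × 0.75760^2 × 0.24240^1 = 0.417382
P(M+4) = 3 × 0.75760^1 × 0.24240^2 = 0.133545
P(M+6) = 0.24240^3 = 0.014243
The M peak is largest (0.434830); scaling to 100 gives 100.00 : 95.99 : 30.71 : 3.28.

100.00 : 95.99 : 30.71 : 3.28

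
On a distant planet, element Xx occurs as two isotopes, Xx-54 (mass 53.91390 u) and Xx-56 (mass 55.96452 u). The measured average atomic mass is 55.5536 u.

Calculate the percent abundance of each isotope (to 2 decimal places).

Writing the weighted mean with unknown fraction x of Xx-54:
53.91390·x + 55.96452·(1 − x) = 55.5536
(53.91390 − 55.96452)·x = 55.5536 − 55.96452
x = -0.41092 / -2.05062 = 0.20039 → 20.04% Xx-54, 79.96% Xx-56.

Xx-54: 20.04%, Xx-56: 79.96%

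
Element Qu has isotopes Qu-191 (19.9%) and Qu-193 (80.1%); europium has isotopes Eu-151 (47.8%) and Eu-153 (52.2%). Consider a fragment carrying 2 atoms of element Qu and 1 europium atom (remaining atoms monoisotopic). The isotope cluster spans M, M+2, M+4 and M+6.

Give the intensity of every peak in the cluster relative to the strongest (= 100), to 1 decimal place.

4.0 : 36.6 : 100.0 : 70.8

Element Qu pattern (n=2): 0.039601 : 0.318798 : 0.641601
Europium pattern (n=1): 0.4780 : 0.5220
Convolve the two distributions (both contribute in 2-u steps):
  M: 0.039601×0.4780 = 0.018929
  M+2: 0.039601×0.5220 + 0.318798×0.4780 = 0.173057
  M+4: 0.318798×0.5220 + 0.641601×0.4780 = 0.473098
  M+6: 0.641601×0.5220 = 0.334916
Scale to base peak (0.473098) = 100: 4.0 : 36.6 : 100.0 : 70.8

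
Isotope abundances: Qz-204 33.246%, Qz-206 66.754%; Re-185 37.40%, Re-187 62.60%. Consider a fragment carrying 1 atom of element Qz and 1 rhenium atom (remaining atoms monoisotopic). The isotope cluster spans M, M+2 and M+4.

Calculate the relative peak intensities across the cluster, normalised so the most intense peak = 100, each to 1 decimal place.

27.2 : 100.0 : 91.3

Element Qz pattern (n=1): 0.33246 : 0.66754
Rhenium pattern (n=1): 0.3740 : 0.6260
Convolve the two distributions (both contribute in 2-u steps):
  M: 0.33246×0.3740 = 0.124340
  M+2: 0.33246×0.6260 + 0.66754×0.3740 = 0.457780
  M+4: 0.66754×0.6260 = 0.417880
Scale to base peak (0.457780) = 100: 27.2 : 100.0 : 91.3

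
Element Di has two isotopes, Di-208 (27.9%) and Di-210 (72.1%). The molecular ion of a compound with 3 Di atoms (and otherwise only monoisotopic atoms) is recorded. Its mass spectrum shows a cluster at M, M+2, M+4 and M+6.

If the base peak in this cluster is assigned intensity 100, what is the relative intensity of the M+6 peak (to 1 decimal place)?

86.1

(0.279 + 0.721)^3 gives M 0.0217, M+2 0.1684, M+4 0.4351, M+6 0.3748; the largest is M+4.
P(M+4) = C(3,2) × 0.279^1 × 0.721^2 = 3 × 0.2790 × 0.519841 = 0.435107 (base)
P(M+6) = C(3,3) × 0.279^0 × 0.721^3 = 1 × 1.0000 × 0.37480536 = 0.374805
Relative intensity = 0.374805 / 0.435107 × 100 = 86.1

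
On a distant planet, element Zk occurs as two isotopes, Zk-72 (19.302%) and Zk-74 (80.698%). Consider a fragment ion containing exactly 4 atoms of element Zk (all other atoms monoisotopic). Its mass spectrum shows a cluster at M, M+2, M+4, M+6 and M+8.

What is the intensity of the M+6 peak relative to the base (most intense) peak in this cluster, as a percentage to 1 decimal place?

95.7%

Term probabilities: M 0.0014, M+2 0.0232, M+4 0.1456, M+6 0.4057, M+8 0.4241. Base peak = M+8.
P(M+8) = C(4,4) × 0.19302^0 × 0.80698^4 = 1 × 1.0000 × 0.42408322 = 0.424083 (base)
P(M+6) = C(4,3) × 0.19302^1 × 0.80698^3 = 4 × 0.19302 × 0.52551887 = 0.405743
Relative intensity = 0.405743 / 0.424083 × 100 = 95.7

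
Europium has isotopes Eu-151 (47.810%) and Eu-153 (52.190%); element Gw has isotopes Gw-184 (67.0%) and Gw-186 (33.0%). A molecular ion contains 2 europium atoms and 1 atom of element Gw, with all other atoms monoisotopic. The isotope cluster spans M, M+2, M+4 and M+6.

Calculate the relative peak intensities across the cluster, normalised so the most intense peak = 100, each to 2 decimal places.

Europium pattern (n=2): 0.22857961 : 0.49904078 : 0.27237961
Element Gw pattern (n=1): 0.6700 : 0.3300
Convolve the two distributions (both contribute in 2-u steps):
  M: 0.22857961×0.6700 = 0.153148
  M+2: 0.22857961×0.3300 + 0.49904078×0.6700 = 0.409789
  M+4: 0.49904078×0.3300 + 0.27237961×0.6700 = 0.347178
  M+6: 0.27237961×0.3300 = 0.089885
Scale to base peak (0.409789) = 100: 37.37 : 100.00 : 84.72 : 21.93

37.37 : 100.00 : 84.72 : 21.93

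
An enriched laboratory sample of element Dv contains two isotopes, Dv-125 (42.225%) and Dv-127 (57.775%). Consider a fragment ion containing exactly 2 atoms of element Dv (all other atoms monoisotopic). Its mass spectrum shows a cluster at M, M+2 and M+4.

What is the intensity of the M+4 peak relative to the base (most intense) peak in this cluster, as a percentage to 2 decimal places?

Term probabilities: M 0.1783, M+2 0.4879, M+4 0.3338. Base peak = M+2.
P(M+2) = C(2,1) × 0.42225^1 × 0.57775^1 = 2 × 0.42225 × 0.57775 = 0.487910 (base)
P(M+4) = C(2,2) × 0.42225^0 × 0.57775^2 = 1 × 1.0000 × 0.33379506 = 0.333795
Relative intensity = 0.333795 / 0.487910 × 100 = 68.41

68.41%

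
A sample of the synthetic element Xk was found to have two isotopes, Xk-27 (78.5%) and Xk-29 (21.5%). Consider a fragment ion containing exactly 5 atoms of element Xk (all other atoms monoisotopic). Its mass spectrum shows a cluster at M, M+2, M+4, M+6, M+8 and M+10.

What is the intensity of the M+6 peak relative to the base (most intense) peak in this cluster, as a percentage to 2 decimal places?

Binomial terms of (0.785 + 0.215)^5: M 0.2981, M+2 0.4082, M+4 0.2236, M+6 0.0612, M+8 0.0084, M+10 0.0005 → M+2 is the base peak.
P(M+2) = C(5,1) × 0.785^4 × 0.215^1 = 5 × 0.37973325 × 0.2150 = 0.408213 (base)
P(M+6) = C(5,3) × 0.785^2 × 0.215^3 = 10 × 0.616225 × 0.00993837 = 0.061243
Relative intensity = 0.061243 / 0.408213 × 100 = 15.00

15.00%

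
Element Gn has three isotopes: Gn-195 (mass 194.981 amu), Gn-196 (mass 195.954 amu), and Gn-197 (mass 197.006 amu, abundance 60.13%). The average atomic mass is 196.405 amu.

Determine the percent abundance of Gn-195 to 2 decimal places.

The remaining 39.87% is split between Gn-195 (fraction x) and Gn-196 (fraction 0.3987 − x).
Substituting: 194.981x + 195.954(0.3987 − x) = 77.9452922
(194.981 − 195.954)x = -0.1815676  ⇒  x = 0.18661, y = 0.21209
Gn-195: 18.66%, Gn-196: 21.21%.

18.66%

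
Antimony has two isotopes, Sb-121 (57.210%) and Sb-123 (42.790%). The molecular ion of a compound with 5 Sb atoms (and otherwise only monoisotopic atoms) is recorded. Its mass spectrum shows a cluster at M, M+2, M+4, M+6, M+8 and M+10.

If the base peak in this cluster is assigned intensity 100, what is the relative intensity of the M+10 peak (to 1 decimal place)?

Binomial terms of (0.57210 + 0.42790)^5: M 0.0613, M+2 0.2292, M+4 0.3428, M+6 0.2564, M+8 0.0959, M+10 0.0143 → M+4 is the base peak.
P(M+4) = C(5,2) × 0.57210^3 × 0.42790^2 = 10 × 0.18724742 × 0.18309841 = 0.342847 (base)
P(M+10) = C(5,5) × 0.57210^0 × 0.42790^5 = 1 × 1.0000 × 0.01434536 = 0.014345
Relative intensity = 0.014345 / 0.342847 × 100 = 4.2

4.2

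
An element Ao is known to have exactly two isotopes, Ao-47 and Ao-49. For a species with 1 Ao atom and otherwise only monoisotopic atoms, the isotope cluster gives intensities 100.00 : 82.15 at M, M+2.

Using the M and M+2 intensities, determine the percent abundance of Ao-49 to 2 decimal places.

If p is the fraction of Ao that is Ao-47, then I(M+2)/I(M) = [C(1,1)·p^0·(1−p)] / p^1 = 1·(1−p)/p = 82.15/100.00 = 0.8215
(1−p)/p = 0.8215/1 = 0.8215  ⇒  p = 1/(1 + 0.8215) = 0.5490
Ao-47: 54.90%, Ao-49: 45.10%.

45.10%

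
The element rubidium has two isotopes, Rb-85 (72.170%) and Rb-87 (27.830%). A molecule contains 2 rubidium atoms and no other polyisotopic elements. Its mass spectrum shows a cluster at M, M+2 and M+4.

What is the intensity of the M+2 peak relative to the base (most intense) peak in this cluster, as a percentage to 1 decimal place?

Term probabilities: M 0.5209, M+2 0.4017, M+4 0.0775. Base peak = M.
P(M) = C(2,0) × 0.72170^2 × 0.27830^0 = 1 × 0.52085089 × 1.0000 = 0.520851 (base)
P(M+2) = C(2,1) × 0.72170^1 × 0.27830^1 = 2 × 0.7217 × 0.2783 = 0.401698
Relative intensity = 0.401698 / 0.520851 × 100 = 77.1

77.1%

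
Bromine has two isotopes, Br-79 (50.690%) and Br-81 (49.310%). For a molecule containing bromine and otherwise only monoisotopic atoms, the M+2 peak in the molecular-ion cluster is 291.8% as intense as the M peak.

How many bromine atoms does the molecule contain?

For n independent Br atoms, I(M+2)/I(M) = n · (abundance Br-81) / (abundance Br-79) = n · 0.49310/0.50690.
n = 2.918 × 0.50690/0.49310 = 3.00 ≈ 3

3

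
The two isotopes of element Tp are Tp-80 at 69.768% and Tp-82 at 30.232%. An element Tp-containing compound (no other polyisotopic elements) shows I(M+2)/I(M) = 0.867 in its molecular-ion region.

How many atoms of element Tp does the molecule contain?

For n independent Tp atoms, I(M+2)/I(M) = n · (abundance Tp-82) / (abundance Tp-80) = n · 0.30232/0.69768.
n = 0.867 × 0.69768/0.30232 = 2.00 ≈ 2

2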